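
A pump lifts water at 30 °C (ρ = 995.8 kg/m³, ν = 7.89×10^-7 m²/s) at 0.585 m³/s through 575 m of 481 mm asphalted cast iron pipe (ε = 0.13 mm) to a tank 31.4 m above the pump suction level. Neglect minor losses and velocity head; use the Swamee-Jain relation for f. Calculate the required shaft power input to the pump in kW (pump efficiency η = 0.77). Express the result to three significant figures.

V = 4Q/(πD²) = 3.219 m/s; Re = 1.96×10^6; ε/D = 2.70×10^-4; f = 0.01511
h_f = f(L/D)V²/2g = 9.540 m
Total head H = z + h_f = 31.4 + 9.540 = 40.94 m
P_hyd = ρgQH = 995.8·9.81·0.585·40.94 = 234.0 kW
P_shaft = P_hyd/η = 234.0/0.77 = 303.8 kW

P_shaft ≈ 304 kW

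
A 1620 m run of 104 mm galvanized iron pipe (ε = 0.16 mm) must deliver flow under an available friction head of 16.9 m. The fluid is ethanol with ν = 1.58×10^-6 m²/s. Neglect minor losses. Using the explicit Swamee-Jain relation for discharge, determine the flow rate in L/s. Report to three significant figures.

Swamee-Jain (Type II): Q = -0.965·√(gD⁵h_f/L)·ln[ε/(3.7D) + √(3.17ν²L/(gD³h_f))]
√(gD⁵h_f/L) = √(9.81·0.104⁵·16.9/1620) = 0.001116
ε/(3.7D) = 4.16×10^-4; √(3.17ν²L/(gD³h_f)) = 2.62×10^-4
Q = -0.965·0.001116·ln(6.780×10^-4) = 0.007857 m³/s
Check: V = 0.925 m/s, Re = 6.09×10^4, f = 0.02511, h_f = 17.1 m ≈ 16.9 m ✓

Q ≈ 7.86 L/s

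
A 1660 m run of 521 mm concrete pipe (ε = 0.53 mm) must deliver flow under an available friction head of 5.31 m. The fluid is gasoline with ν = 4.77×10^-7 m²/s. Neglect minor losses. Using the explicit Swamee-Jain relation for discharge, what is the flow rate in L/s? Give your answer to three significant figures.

Q ≈ 273 L/s

Swamee-Jain (Type II): Q = -0.965·√(gD⁵h_f/L)·ln[ε/(3.7D) + √(3.17ν²L/(gD³h_f))]
√(gD⁵h_f/L) = √(9.81·0.521⁵·5.31/1660) = 0.03471
ε/(3.7D) = 2.75×10^-4; √(3.17ν²L/(gD³h_f)) = 1.27×10^-5
Q = -0.965·0.03471·ln(2.877×10^-4) = 0.2731 m³/s
Check: V = 1.28 m/s, Re = 1.40×10^6, f = 0.02001, h_f = 5.33 m ≈ 5.31 m ✓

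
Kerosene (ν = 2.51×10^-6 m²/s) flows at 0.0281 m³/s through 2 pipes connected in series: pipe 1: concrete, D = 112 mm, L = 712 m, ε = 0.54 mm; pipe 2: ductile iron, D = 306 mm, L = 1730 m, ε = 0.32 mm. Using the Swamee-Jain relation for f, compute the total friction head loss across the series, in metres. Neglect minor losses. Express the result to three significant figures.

H ≈ 82.8 m

Pipe 1: V = 2.852 m/s, Re = 1.27×10^5, ε/D = 0.00482, f = 0.03102, h_1 = f(L/D)V²/2g = 81.77 m
Pipe 2: V = 0.3821 m/s, Re = 4.66×10^4, ε/D = 0.00105, f = 0.02455, h_2 = f(L/D)V²/2g = 1.033 m
Series → Q common, losses add: H = Σh = 82.80 m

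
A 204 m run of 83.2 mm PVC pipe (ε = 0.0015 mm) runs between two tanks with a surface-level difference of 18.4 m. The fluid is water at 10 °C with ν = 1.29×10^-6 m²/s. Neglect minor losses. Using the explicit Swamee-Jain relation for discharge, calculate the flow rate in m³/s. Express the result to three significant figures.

Swamee-Jain (Type II): Q = -0.965·√(gD⁵h_f/L)·ln[ε/(3.7D) + √(3.17ν²L/(gD³h_f))]
√(gD⁵h_f/L) = √(9.81·0.0832⁵·18.4/204) = 0.001878
ε/(3.7D) = 4.87×10^-6; √(3.17ν²L/(gD³h_f)) = 1.02×10^-4
Q = -0.965·0.001878·ln(1.066×10^-4) = 0.01658 m³/s
Check: V = 3.05 m/s, Re = 1.97×10^5, f = 0.01575, h_f = 18.3 m ≈ 18.4 m ✓

Q ≈ 0.0166 m³/s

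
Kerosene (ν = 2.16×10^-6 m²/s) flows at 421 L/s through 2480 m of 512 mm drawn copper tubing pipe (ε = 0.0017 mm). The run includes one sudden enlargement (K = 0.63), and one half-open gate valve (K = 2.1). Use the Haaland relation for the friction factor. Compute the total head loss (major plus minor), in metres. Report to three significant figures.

H_L ≈ 14.2 m

V = 4Q/(πD²) = 2.045 m/s; V²/2g = 0.2131 m
Re = 4.85×10^5, ε/D = 3.32×10^-6 → f = 0.01317 (Haaland)
Major: h_f = f(L/D)·V²/2g = 0.01317·4844·0.2131 = 13.60 m
Minor: ΣK = 2.73; h_m = ΣK·V²/2g = 0.5818 m
Total H_L = 13.60 + 0.5818 = 14.18 m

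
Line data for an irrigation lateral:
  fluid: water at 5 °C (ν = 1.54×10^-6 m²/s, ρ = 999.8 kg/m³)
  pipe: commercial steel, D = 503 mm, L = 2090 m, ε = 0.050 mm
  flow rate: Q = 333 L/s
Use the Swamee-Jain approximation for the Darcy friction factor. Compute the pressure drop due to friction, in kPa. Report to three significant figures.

V = 4Q/(πD²) = 4·0.333/(π·0.503²) = 1.676 m/s
Re = VD/ν = 1.676·0.503/1.54×10^-6 = 5.47×10^5 → turbulent
ε/D = 0.050/503 = 9.94×10^-5
Swamee-Jain: f = 0.01431
h_f = f(L/D)V²/(2g) = 0.01431·(2090/0.503)·1.676²/(2·9.81) = 8.512 m
Δp = ρg·h_f = 999.8·9.81·8.512 = 83.49 kPa

Δp ≈ 83.5 kPa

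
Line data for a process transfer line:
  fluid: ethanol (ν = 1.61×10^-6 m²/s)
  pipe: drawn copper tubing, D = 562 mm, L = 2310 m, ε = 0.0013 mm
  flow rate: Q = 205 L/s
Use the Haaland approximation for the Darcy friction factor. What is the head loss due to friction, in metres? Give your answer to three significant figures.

h_f ≈ 2.07 m

V = 4Q/(πD²) = 4·0.205/(π·0.562²) = 0.8264 m/s
Re = VD/ν = 0.8264·0.562/1.61×10^-6 = 2.88×10^5 → turbulent
ε/D = 0.0013/562 = 2.31×10^-6
Haaland: f = 0.01447
h_f = f(L/D)V²/(2g) = 0.01447·(2310/0.562)·0.8264²/(2·9.81) = 2.070 m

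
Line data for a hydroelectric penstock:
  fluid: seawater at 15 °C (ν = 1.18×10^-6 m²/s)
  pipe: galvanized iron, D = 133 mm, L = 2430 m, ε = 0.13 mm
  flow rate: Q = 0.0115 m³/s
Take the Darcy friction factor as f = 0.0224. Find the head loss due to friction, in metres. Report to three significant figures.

V = 4Q/(πD²) = 4·0.0115/(π·0.133²) = 0.8278 m/s
h_f = f(L/D)V²/(2g) = 0.02240·(2430/0.133)·0.8278²/(2·9.81) = 14.29 m

h_f ≈ 14.3 m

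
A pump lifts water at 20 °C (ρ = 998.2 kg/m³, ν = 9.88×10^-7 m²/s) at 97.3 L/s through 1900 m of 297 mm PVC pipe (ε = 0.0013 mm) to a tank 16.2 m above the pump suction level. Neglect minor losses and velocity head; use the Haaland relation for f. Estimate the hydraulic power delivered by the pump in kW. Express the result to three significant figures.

V = 4Q/(πD²) = 1.404 m/s; Re = 4.22×10^5; ε/D = 4.38×10^-6; f = 0.01351
h_f = f(L/D)V²/2g = 8.689 m
Total head H = z + h_f = 16.2 + 8.689 = 24.89 m
P_hyd = ρgQH = 998.2·9.81·0.0973·24.89 = 23.71 kW

P_hyd ≈ 23.7 kW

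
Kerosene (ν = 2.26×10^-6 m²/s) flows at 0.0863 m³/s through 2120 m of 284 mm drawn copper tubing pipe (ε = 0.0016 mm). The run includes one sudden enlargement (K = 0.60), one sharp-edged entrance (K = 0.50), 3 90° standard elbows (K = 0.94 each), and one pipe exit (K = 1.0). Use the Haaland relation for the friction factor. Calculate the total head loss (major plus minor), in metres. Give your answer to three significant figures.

H_L ≈ 11.8 m

V = 4Q/(πD²) = 1.362 m/s; V²/2g = 0.09460 m
Re = 1.71×10^5, ε/D = 5.63×10^-6 → f = 0.01601 (Haaland)
Major: h_f = f(L/D)·V²/2g = 0.01601·7465·0.09460 = 11.30 m
Minor: ΣK = 4.92; h_m = ΣK·V²/2g = 0.4654 m
Total H_L = 11.30 + 0.4654 = 11.77 m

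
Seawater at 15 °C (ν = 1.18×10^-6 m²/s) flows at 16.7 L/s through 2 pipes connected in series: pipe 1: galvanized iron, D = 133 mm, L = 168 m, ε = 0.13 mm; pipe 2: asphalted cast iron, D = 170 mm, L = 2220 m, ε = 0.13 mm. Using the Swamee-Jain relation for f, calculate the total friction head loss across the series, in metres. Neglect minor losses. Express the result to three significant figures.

Pipe 1: V = 1.202 m/s, Re = 1.35×10^5, ε/D = 9.77×10^-4, f = 0.02168, h_1 = f(L/D)V²/2g = 2.017 m
Pipe 2: V = 0.7357 m/s, Re = 1.06×10^5, ε/D = 7.65×10^-4, f = 0.02136, h_2 = f(L/D)V²/2g = 7.695 m
Series → Q common, losses add: H = Σh = 9.712 m

H ≈ 9.71 m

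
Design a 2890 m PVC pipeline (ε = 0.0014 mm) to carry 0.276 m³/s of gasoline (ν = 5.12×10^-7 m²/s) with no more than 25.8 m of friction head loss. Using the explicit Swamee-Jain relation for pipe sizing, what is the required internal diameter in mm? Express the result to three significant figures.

Swamee-Jain (Type III): D = 0.66·[ε^1.25·(LQ²/(gh_f))^4.75 + ν·Q^9.4·(L/(gh_f))^5.2]^0.04
LQ²/(gh_f) = 0.8698; L/(gh_f) = 11.42
Term 1 = ε^1.25·(…)^4.75 = 2.48×10^-8; Term 2 = ν·Q^9.4·(…)^5.2 = 8.98×10^-7
D = 0.66·(2.48×10^-8 + 8.98×10^-7)^0.04 = 0.3786 m = 379 mm
Check: V = 2.45 m/s, Re = 1.81×10^6, f = 0.01066, h_f = 24.9 m ≈ 25.8 m ✓

D ≈ 379 mm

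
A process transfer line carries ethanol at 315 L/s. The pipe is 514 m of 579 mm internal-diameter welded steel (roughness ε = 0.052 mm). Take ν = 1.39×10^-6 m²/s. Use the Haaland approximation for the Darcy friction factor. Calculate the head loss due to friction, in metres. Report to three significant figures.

h_f ≈ 0.917 m

V = 4Q/(πD²) = 4·0.315/(π·0.579²) = 1.196 m/s
Re = VD/ν = 1.196·0.579/1.39×10^-6 = 4.98×10^5 → turbulent
ε/D = 0.052/579 = 8.98×10^-5
Haaland: f = 0.01415
h_f = f(L/D)V²/(2g) = 0.01415·(514/0.579)·1.196²/(2·9.81) = 0.9166 m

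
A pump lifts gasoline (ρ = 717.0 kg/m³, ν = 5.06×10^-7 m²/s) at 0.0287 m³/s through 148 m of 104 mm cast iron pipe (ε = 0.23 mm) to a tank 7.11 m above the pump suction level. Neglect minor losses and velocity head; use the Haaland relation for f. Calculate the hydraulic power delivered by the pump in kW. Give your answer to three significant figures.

V = 4Q/(πD²) = 3.379 m/s; Re = 6.94×10^5; ε/D = 0.00221; f = 0.02433
h_f = f(L/D)V²/2g = 20.14 m
Total head H = z + h_f = 7.11 + 20.14 = 27.25 m
P_hyd = ρgQH = 717.0·9.81·0.0287·27.25 = 5.501 kW

P_hyd ≈ 5.50 kW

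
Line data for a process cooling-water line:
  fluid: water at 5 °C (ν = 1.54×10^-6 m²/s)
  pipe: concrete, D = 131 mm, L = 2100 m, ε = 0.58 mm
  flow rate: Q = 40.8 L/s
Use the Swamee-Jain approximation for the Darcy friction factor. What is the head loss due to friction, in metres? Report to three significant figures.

V = 4Q/(πD²) = 4·0.0408/(π·0.131²) = 3.027 m/s
Re = VD/ν = 3.027·0.131/1.54×10^-6 = 2.58×10^5 → turbulent
ε/D = 0.58/131 = 0.00443
Swamee-Jain: f = 0.02983
h_f = f(L/D)V²/(2g) = 0.02983·(2100/0.131)·3.027²/(2·9.81) = 223.4 m

h_f ≈ 223 m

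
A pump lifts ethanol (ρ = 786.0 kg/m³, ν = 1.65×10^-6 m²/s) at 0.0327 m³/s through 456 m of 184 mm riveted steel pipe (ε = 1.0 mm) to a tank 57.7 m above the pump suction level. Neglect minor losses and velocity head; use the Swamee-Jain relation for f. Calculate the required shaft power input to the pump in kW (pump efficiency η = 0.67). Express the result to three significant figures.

V = 4Q/(πD²) = 1.230 m/s; Re = 1.37×10^5; ε/D = 0.00543; f = 0.03202
h_f = f(L/D)V²/2g = 6.116 m
Total head H = z + h_f = 57.7 + 6.116 = 63.82 m
P_hyd = ρgQH = 786.0·9.81·0.0327·63.82 = 16.09 kW
P_shaft = P_hyd/η = 16.09/0.67 = 24.02 kW

P_shaft ≈ 24.0 kW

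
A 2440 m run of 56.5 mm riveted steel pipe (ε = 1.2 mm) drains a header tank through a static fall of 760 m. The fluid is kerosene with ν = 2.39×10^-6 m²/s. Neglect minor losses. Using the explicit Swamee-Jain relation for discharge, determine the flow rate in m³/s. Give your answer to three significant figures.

Q ≈ 0.00657 m³/s

Swamee-Jain (Type II): Q = -0.965·√(gD⁵h_f/L)·ln[ε/(3.7D) + √(3.17ν²L/(gD³h_f))]
√(gD⁵h_f/L) = √(9.81·0.0565⁵·760/2440) = 0.001326
ε/(3.7D) = 0.00574; √(3.17ν²L/(gD³h_f)) = 1.81×10^-4
Q = -0.965·0.001326·ln(0.005922) = 0.006565 m³/s
Check: V = 2.62 m/s, Re = 6.19×10^4, f = 0.05071, h_f = 765 m ≈ 760 m ✓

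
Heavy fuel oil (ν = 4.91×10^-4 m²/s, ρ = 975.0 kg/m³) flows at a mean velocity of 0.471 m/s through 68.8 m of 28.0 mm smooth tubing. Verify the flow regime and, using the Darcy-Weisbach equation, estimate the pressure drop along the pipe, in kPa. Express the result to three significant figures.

Re = VD/ν = 0.471·0.02800/4.91×10^-4 = 26.9 → laminar (Re < 2300)
f = 64/Re = 2.383
h_f = f(L/D)V²/(2g) = 2.383·(68.8/0.02800)·0.471²/(2·9.81) = 66.20 m
Δp = ρg·h_f = 975.0·9.81·66.20 = 633.2 kPa

Δp ≈ 633 kPa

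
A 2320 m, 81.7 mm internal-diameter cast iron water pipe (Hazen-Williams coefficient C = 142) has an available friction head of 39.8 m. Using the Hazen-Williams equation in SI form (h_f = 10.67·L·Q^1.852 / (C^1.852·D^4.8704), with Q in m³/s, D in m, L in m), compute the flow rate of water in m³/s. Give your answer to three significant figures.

Rearranging: Q = [h_f·C^1.852·D^4.8704 / (10.67·L)]^(1/1.852)
Q = [39.8·142^1.852·0.0817^4.8704 / (10.67·2320)]^0.540 = 0.006069 m³/s

Q ≈ 0.00607 m³/s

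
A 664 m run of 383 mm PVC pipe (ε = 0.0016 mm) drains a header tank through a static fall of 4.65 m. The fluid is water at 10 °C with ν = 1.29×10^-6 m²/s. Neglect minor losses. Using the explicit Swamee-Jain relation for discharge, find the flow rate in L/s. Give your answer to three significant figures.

Q ≈ 234 L/s

Swamee-Jain (Type II): Q = -0.965·√(gD⁵h_f/L)·ln[ε/(3.7D) + √(3.17ν²L/(gD³h_f))]
√(gD⁵h_f/L) = √(9.81·0.383⁵·4.65/664) = 0.02379
ε/(3.7D) = 1.13×10^-6; √(3.17ν²L/(gD³h_f)) = 3.70×10^-5
Q = -0.965·0.02379·ln(3.810×10^-5) = 0.2336 m³/s
Check: V = 2.03 m/s, Re = 6.02×10^5, f = 0.01274, h_f = 4.63 m ≈ 4.65 m ✓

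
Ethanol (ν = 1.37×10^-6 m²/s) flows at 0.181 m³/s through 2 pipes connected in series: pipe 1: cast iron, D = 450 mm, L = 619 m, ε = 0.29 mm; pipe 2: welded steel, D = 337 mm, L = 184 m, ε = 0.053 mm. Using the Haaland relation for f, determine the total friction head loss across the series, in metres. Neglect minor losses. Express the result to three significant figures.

Pipe 1: V = 1.138 m/s, Re = 3.74×10^5, ε/D = 6.44×10^-4, f = 0.01866, h_1 = f(L/D)V²/2g = 1.694 m
Pipe 2: V = 2.029 m/s, Re = 4.99×10^5, ε/D = 1.57×10^-4, f = 0.01488, h_2 = f(L/D)V²/2g = 1.705 m
Series → Q common, losses add: H = Σh = 3.399 m

H ≈ 3.40 m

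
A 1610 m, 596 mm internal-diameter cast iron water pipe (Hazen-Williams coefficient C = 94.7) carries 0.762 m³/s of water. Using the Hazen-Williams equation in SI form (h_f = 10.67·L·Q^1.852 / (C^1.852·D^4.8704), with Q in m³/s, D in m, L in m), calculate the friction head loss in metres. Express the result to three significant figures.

h_f = 10.67·1610·0.762^1.852 / (94.7^1.852·0.596^4.8704) = 28.24 m

h_f ≈ 28.2 m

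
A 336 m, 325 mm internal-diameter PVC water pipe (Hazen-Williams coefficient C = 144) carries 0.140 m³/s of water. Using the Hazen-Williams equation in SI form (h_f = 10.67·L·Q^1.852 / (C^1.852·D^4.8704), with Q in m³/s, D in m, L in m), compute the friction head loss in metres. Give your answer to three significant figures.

h_f = 10.67·336·0.140^1.852 / (144^1.852·0.325^4.8704) = 2.255 m

h_f ≈ 2.26 m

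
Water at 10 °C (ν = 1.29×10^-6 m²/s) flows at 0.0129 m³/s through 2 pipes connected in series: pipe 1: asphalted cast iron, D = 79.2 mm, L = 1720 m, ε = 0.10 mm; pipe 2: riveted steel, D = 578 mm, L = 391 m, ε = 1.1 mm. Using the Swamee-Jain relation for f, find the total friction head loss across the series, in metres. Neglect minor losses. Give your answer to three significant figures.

H ≈ 170 m

Pipe 1: V = 2.618 m/s, Re = 1.61×10^5, ε/D = 0.00126, f = 0.02244, h_1 = f(L/D)V²/2g = 170.3 m
Pipe 2: V = 0.04916 m/s, Re = 2.20×10^4, ε/D = 0.00190, f = 0.02947, h_2 = f(L/D)V²/2g = 0.002456 m
Series → Q common, losses add: H = Σh = 170.3 m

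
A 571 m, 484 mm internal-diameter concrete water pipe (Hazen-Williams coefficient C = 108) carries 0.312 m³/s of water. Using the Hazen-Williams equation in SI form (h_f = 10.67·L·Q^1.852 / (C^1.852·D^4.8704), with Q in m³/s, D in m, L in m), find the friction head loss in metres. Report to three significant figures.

h_f ≈ 4.14 m

h_f = 10.67·571·0.312^1.852 / (108^1.852·0.484^4.8704) = 4.140 m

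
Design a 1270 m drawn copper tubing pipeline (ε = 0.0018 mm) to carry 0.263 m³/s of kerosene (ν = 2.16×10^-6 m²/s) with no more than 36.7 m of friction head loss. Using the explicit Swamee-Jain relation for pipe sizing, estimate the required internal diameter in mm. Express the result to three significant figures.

Swamee-Jain (Type III): D = 0.66·[ε^1.25·(LQ²/(gh_f))^4.75 + ν·Q^9.4·(L/(gh_f))^5.2]^0.04
LQ²/(gh_f) = 0.2440; L/(gh_f) = 3.528
Term 1 = ε^1.25·(…)^4.75 = 8.11×10^-11; Term 2 = ν·Q^9.4·(…)^5.2 = 5.36×10^-9
D = 0.66·(8.11×10^-11 + 5.36×10^-9)^0.04 = 0.3083 m = 308 mm
Check: V = 3.52 m/s, Re = 5.03×10^5, f = 0.01317, h_f = 34.3 m ≈ 36.7 m ✓

D ≈ 308 mm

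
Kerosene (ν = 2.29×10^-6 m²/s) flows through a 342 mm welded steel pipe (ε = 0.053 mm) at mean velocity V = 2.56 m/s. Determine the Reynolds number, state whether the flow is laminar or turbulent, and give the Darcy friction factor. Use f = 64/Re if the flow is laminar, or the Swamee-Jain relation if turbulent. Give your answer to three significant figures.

Re = VD/ν = 2.560·0.342/2.29×10^-6 = 3.82×10^5
Re > 4000 → turbulent; ε/D = 1.55×10^-4
Swamee-Jain: f = 0.01549

Re ≈ 3.82×10^5; turbulent; f ≈ 0.0155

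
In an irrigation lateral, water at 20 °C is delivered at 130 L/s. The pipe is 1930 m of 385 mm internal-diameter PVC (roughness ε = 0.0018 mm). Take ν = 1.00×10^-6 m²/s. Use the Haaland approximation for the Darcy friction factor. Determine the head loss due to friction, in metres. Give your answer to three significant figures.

h_f ≈ 4.29 m

V = 4Q/(πD²) = 4·0.130/(π·0.385²) = 1.117 m/s
Re = VD/ν = 1.117·0.385/1.00×10^-6 = 4.30×10^5 → turbulent
ε/D = 0.0018/385 = 4.68×10^-6
Haaland: f = 0.01347
h_f = f(L/D)V²/(2g) = 0.01347·(1930/0.385)·1.117²/(2·9.81) = 4.291 m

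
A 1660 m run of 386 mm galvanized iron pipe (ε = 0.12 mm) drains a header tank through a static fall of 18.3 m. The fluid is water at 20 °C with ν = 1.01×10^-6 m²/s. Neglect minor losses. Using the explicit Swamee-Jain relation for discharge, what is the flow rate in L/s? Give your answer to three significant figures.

Swamee-Jain (Type II): Q = -0.965·√(gD⁵h_f/L)·ln[ε/(3.7D) + √(3.17ν²L/(gD³h_f))]
√(gD⁵h_f/L) = √(9.81·0.386⁵·18.3/1660) = 0.03044
ε/(3.7D) = 8.40×10^-5; √(3.17ν²L/(gD³h_f)) = 2.28×10^-5
Q = -0.965·0.03044·ln(1.068×10^-4) = 0.2686 m³/s
Check: V = 2.30 m/s, Re = 8.77×10^5, f = 0.01594, h_f = 18.4 m ≈ 18.3 m ✓

Q ≈ 269 L/s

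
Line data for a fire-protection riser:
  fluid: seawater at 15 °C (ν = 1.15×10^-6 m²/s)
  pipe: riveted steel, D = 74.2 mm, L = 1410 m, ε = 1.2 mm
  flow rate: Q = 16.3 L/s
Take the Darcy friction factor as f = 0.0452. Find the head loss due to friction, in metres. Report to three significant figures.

V = 4Q/(πD²) = 4·0.0163/(π·0.0742²) = 3.770 m/s
h_f = f(L/D)V²/(2g) = 0.04520·(1410/0.0742)·3.770²/(2·9.81) = 622.1 m

h_f ≈ 622 m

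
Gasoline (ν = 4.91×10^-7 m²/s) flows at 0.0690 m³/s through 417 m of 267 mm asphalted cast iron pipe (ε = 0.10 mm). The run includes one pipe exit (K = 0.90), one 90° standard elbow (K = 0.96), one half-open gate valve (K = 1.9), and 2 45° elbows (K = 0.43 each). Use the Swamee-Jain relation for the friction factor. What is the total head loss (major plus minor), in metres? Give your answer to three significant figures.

H_L ≈ 2.37 m

V = 4Q/(πD²) = 1.232 m/s; V²/2g = 0.07741 m
Re = 6.70×10^5, ε/D = 3.75×10^-4 → f = 0.01667 (Swamee-Jain)
Major: h_f = f(L/D)·V²/2g = 0.01667·1562·0.07741 = 2.015 m
Minor: ΣK = 4.62; h_m = ΣK·V²/2g = 0.3576 m
Total H_L = 2.015 + 0.3576 = 2.373 m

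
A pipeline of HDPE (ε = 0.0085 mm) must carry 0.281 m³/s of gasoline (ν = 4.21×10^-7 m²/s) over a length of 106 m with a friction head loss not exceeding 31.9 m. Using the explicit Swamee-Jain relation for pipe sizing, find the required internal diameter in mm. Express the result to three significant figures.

D ≈ 189 mm

Swamee-Jain (Type III): D = 0.66·[ε^1.25·(LQ²/(gh_f))^4.75 + ν·Q^9.4·(L/(gh_f))^5.2]^0.04
LQ²/(gh_f) = 0.02675; L/(gh_f) = 0.3387
Term 1 = ε^1.25·(…)^4.75 = 1.55×10^-14; Term 2 = ν·Q^9.4·(…)^5.2 = 9.94×10^-15
D = 0.66·(1.55×10^-14 + 9.94×10^-15)^0.04 = 0.1887 m = 189 mm
Check: V = 10.0 m/s, Re = 4.50×10^6, f = 0.01111, h_f = 32.1 m ≈ 31.9 m ✓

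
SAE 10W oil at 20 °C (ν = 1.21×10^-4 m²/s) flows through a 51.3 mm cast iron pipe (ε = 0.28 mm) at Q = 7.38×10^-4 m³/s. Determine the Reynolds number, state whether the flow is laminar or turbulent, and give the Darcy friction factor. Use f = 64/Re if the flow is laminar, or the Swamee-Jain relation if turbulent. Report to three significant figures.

Re ≈ 151; laminar; f = 64/Re ≈ 0.423

V = 4Q/(πD²) = 0.3571 m/s
Re = VD/ν = 0.3571·0.0513/1.21×10^-4 = 151
Re < 2300 → laminar → f = 64/Re = 0.4228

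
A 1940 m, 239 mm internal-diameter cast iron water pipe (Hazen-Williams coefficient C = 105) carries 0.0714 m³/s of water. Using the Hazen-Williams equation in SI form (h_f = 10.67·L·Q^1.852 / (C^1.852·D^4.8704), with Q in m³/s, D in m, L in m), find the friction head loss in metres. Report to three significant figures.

h_f = 10.67·1940·0.0714^1.852 / (105^1.852·0.239^4.8704) = 30.01 m

h_f ≈ 30.0 m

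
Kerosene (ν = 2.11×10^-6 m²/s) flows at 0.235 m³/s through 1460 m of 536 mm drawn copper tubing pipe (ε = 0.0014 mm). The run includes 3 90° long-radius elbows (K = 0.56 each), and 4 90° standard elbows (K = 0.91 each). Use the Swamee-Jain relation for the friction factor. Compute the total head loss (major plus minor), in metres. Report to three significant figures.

H_L ≈ 2.51 m

V = 4Q/(πD²) = 1.041 m/s; V²/2g = 0.05528 m
Re = 2.65×10^5, ε/D = 2.61×10^-6 → f = 0.01475 (Swamee-Jain)
Major: h_f = f(L/D)·V²/2g = 0.01475·2724·0.05528 = 2.221 m
Minor: ΣK = 5.32; h_m = ΣK·V²/2g = 0.2941 m
Total H_L = 2.221 + 0.2941 = 2.515 m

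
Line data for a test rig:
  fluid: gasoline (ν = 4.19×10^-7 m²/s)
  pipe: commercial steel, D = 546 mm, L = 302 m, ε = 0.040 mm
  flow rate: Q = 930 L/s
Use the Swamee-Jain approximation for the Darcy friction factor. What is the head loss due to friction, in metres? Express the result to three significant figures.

h_f ≈ 5.25 m

V = 4Q/(πD²) = 4·0.930/(π·0.546²) = 3.972 m/s
Re = VD/ν = 3.972·0.546/4.19×10^-7 = 5.18×10^6 → turbulent
ε/D = 0.040/546 = 7.33×10^-5
Swamee-Jain: f = 0.01180
h_f = f(L/D)V²/(2g) = 0.01180·(302/0.546)·3.972²/(2·9.81) = 5.250 m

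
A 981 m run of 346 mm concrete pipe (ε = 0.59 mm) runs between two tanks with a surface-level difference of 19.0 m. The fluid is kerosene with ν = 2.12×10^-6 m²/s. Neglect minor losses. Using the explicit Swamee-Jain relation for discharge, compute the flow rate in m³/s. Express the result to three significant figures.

Q ≈ 0.225 m³/s

Swamee-Jain (Type II): Q = -0.965·√(gD⁵h_f/L)·ln[ε/(3.7D) + √(3.17ν²L/(gD³h_f))]
√(gD⁵h_f/L) = √(9.81·0.346⁵·19.0/981) = 0.03069
ε/(3.7D) = 4.61×10^-4; √(3.17ν²L/(gD³h_f)) = 4.25×10^-5
Q = -0.965·0.03069·ln(5.034×10^-4) = 0.2249 m³/s
Check: V = 2.39 m/s, Re = 3.90×10^5, f = 0.02311, h_f = 19.1 m ≈ 19.0 m ✓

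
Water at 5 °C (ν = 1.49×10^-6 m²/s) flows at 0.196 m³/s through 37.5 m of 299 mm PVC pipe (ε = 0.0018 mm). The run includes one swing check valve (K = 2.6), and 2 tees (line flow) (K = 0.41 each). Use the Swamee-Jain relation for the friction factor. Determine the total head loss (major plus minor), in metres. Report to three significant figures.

H_L ≈ 2.00 m

V = 4Q/(πD²) = 2.791 m/s; V²/2g = 0.3971 m
Re = 5.60×10^5, ε/D = 6.02×10^-6 → f = 0.01293 (Swamee-Jain)
Major: h_f = f(L/D)·V²/2g = 0.01293·125.4·0.3971 = 0.6442 m
Minor: ΣK = 3.42; h_m = ΣK·V²/2g = 1.358 m
Total H_L = 0.6442 + 1.358 = 2.002 m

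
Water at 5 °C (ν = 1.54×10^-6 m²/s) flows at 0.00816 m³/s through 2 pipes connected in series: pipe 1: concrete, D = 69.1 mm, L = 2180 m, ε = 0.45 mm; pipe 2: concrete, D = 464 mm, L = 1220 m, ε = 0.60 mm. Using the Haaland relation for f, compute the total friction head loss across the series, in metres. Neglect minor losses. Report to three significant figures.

H ≈ 257 m

Pipe 1: V = 2.176 m/s, Re = 9.76×10^4, ε/D = 0.00651, f = 0.03376, h_1 = f(L/D)V²/2g = 257.0 m
Pipe 2: V = 0.04826 m/s, Re = 1.45×10^4, ε/D = 0.00129, f = 0.03000, h_2 = f(L/D)V²/2g = 0.009363 m
Series → Q common, losses add: H = Σh = 257.0 m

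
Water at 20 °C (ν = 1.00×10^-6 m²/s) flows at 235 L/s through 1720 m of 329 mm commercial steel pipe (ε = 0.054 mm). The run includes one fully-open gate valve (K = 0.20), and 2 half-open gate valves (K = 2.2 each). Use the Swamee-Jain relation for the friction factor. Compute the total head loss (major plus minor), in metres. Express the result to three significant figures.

H_L ≈ 31.2 m

V = 4Q/(πD²) = 2.764 m/s; V²/2g = 0.3895 m
Re = 9.09×10^5, ε/D = 1.64×10^-4 → f = 0.01445 (Swamee-Jain)
Major: h_f = f(L/D)·V²/2g = 0.01445·5228·0.3895 = 29.42 m
Minor: ΣK = 4.60; h_m = ΣK·V²/2g = 1.792 m
Total H_L = 29.42 + 1.792 = 31.21 m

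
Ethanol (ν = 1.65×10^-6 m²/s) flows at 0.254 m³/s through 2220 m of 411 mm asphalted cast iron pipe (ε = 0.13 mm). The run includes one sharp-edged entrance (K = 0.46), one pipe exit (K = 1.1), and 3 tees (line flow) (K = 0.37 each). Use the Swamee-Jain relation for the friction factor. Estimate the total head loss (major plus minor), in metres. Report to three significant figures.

V = 4Q/(πD²) = 1.915 m/s; V²/2g = 0.1868 m
Re = 4.77×10^5, ε/D = 3.16×10^-4 → f = 0.01655 (Swamee-Jain)
Major: h_f = f(L/D)·V²/2g = 0.01655·5401·0.1868 = 16.70 m
Minor: ΣK = 2.67; h_m = ΣK·V²/2g = 0.4988 m
Total H_L = 16.70 + 0.4988 = 17.20 m

H_L ≈ 17.2 m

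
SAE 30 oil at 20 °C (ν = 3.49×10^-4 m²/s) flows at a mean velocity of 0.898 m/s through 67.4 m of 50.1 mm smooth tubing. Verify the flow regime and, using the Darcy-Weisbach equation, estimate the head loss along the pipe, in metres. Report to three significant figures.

Re = VD/ν = 0.898·0.05010/3.49×10^-4 = 129 → laminar (Re < 2300)
f = 64/Re = 0.4965
h_f = f(L/D)V²/(2g) = 0.4965·(67.4/0.05010)·0.898²/(2·9.81) = 27.45 m

h_f ≈ 27.5 m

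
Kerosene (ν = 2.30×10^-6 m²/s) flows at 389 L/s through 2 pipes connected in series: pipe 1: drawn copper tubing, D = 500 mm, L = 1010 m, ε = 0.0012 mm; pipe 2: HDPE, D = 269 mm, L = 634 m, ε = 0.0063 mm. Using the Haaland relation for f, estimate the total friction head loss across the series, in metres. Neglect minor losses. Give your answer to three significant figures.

H ≈ 75.3 m

Pipe 1: V = 1.981 m/s, Re = 4.31×10^5, ε/D = 2.40×10^-6, f = 0.01344, h_1 = f(L/D)V²/2g = 5.432 m
Pipe 2: V = 6.845 m/s, Re = 8.01×10^5, ε/D = 2.34×10^-5, f = 0.01241, h_2 = f(L/D)V²/2g = 69.86 m
Series → Q common, losses add: H = Σh = 75.29 m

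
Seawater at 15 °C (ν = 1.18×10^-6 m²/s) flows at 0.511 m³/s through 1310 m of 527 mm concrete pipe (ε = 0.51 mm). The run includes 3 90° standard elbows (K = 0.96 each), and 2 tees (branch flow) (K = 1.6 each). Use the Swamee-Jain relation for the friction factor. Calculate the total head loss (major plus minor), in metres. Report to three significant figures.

H_L ≈ 15.5 m

V = 4Q/(πD²) = 2.343 m/s; V²/2g = 0.2797 m
Re = 1.05×10^6, ε/D = 9.68×10^-4 → f = 0.01987 (Swamee-Jain)
Major: h_f = f(L/D)·V²/2g = 0.01987·2486·0.2797 = 13.81 m
Minor: ΣK = 6.08; h_m = ΣK·V²/2g = 1.701 m
Total H_L = 13.81 + 1.701 = 15.51 m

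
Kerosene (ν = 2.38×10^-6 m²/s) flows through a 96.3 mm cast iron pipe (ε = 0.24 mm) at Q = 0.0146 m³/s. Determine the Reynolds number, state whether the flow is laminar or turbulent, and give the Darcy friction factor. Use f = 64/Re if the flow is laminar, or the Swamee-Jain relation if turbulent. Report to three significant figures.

V = 4Q/(πD²) = 2.005 m/s
Re = VD/ν = 2.005·0.0963/2.38×10^-6 = 8.11×10^4
Re > 4000 → turbulent; ε/D = 0.00249
Swamee-Jain: f = 0.02689

Re ≈ 8.11×10^4; turbulent; f ≈ 0.0269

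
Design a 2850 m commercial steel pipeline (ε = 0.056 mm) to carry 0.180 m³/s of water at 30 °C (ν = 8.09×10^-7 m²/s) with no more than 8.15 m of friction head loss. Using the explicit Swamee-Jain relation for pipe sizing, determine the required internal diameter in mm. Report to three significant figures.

D ≈ 427 mm

Swamee-Jain (Type III): D = 0.66·[ε^1.25·(LQ²/(gh_f))^4.75 + ν·Q^9.4·(L/(gh_f))^5.2]^0.04
LQ²/(gh_f) = 1.155; L/(gh_f) = 35.65
Term 1 = ε^1.25·(…)^4.75 = 9.60×10^-6; Term 2 = ν·Q^9.4·(…)^5.2 = 9.51×10^-6
D = 0.66·(9.60×10^-6 + 9.51×10^-6)^0.04 = 0.4274 m = 427 mm
Check: V = 1.25 m/s, Re = 6.63×10^5, f = 0.01442, h_f = 7.72 m ≈ 8.15 m ✓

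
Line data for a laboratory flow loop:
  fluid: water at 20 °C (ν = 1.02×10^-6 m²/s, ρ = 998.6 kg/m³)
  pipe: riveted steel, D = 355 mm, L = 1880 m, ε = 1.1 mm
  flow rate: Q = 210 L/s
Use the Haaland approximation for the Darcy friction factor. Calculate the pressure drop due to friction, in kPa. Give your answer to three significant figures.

Δp ≈ 317 kPa

V = 4Q/(πD²) = 4·0.210/(π·0.355²) = 2.122 m/s
Re = VD/ν = 2.122·0.355/1.02×10^-6 = 7.38×10^5 → turbulent
ε/D = 1.1/355 = 0.00310
Haaland: f = 0.02662
h_f = f(L/D)V²/(2g) = 0.02662·(1880/0.355)·2.122²/(2·9.81) = 32.34 m
Δp = ρg·h_f = 998.6·9.81·32.34 = 316.8 kPa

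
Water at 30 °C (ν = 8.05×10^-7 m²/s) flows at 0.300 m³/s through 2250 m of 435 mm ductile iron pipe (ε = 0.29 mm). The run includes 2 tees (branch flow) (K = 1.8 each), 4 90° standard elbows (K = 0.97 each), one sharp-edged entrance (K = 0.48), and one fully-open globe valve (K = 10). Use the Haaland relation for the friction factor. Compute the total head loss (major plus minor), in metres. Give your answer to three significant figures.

H_L ≈ 23.3 m

V = 4Q/(πD²) = 2.019 m/s; V²/2g = 0.2077 m
Re = 1.09×10^6, ε/D = 6.67×10^-4 → f = 0.01820 (Haaland)
Major: h_f = f(L/D)·V²/2g = 0.01820·5172·0.2077 = 19.55 m
Minor: ΣK = 18.0; h_m = ΣK·V²/2g = 3.730 m
Total H_L = 19.55 + 3.730 = 23.28 m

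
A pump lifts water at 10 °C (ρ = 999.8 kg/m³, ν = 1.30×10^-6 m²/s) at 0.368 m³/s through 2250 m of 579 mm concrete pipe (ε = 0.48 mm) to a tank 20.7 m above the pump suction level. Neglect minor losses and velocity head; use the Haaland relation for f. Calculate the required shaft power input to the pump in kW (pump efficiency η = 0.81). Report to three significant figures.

P_shaft ≈ 125 kW

V = 4Q/(πD²) = 1.398 m/s; Re = 6.22×10^5; ε/D = 8.29×10^-4; f = 0.01929
h_f = f(L/D)V²/2g = 7.463 m
Total head H = z + h_f = 20.7 + 7.463 = 28.16 m
P_hyd = ρgQH = 999.8·9.81·0.368·28.16 = 101.7 kW
P_shaft = P_hyd/η = 101.7/0.81 = 125.5 kW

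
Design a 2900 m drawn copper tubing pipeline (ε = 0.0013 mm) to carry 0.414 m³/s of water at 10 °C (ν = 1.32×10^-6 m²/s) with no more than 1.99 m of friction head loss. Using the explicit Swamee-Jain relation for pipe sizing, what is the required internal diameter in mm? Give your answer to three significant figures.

Swamee-Jain (Type III): D = 0.66·[ε^1.25·(LQ²/(gh_f))^4.75 + ν·Q^9.4·(L/(gh_f))^5.2]^0.04
LQ²/(gh_f) = 25.46; L/(gh_f) = 148.6
Term 1 = ε^1.25·(…)^4.75 = 0.209; Term 2 = ν·Q^9.4·(…)^5.2 = 65.2
D = 0.66·(0.209 + 65.2)^0.04 = 0.7801 m = 780 mm
Check: V = 0.866 m/s, Re = 5.12×10^5, f = 0.01306, h_f = 1.86 m ≈ 1.99 m ✓

D ≈ 780 mm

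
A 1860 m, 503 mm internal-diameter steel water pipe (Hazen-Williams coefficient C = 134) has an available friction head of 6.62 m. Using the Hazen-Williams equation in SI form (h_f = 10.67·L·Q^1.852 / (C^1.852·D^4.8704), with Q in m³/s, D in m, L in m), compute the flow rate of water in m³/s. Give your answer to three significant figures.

Q ≈ 0.292 m³/s

Rearranging: Q = [h_f·C^1.852·D^4.8704 / (10.67·L)]^(1/1.852)
Q = [6.62·134^1.852·0.503^4.8704 / (10.67·1860)]^0.540 = 0.2917 m³/s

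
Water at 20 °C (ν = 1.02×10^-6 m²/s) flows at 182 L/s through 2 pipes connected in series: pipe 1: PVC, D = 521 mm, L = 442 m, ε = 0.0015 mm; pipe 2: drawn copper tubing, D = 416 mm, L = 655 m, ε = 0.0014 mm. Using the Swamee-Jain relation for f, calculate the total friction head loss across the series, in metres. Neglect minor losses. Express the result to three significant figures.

H ≈ 2.29 m

Pipe 1: V = 0.8537 m/s, Re = 4.36×10^5, ε/D = 2.88×10^-6, f = 0.01346, h_1 = f(L/D)V²/2g = 0.4242 m
Pipe 2: V = 1.339 m/s, Re = 5.46×10^5, ε/D = 3.37×10^-6, f = 0.01294, h_2 = f(L/D)V²/2g = 1.863 m
Series → Q common, losses add: H = Σh = 2.287 m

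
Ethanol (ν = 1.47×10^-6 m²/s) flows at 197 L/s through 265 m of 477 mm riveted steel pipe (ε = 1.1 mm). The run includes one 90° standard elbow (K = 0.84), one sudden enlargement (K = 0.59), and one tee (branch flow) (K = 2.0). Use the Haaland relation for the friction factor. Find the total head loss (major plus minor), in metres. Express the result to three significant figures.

H_L ≈ 1.07 m

V = 4Q/(πD²) = 1.102 m/s; V²/2g = 0.06194 m
Re = 3.58×10^5, ε/D = 0.00231 → f = 0.02479 (Haaland)
Major: h_f = f(L/D)·V²/2g = 0.02479·555.6·0.06194 = 0.8530 m
Minor: ΣK = 3.43; h_m = ΣK·V²/2g = 0.2125 m
Total H_L = 0.8530 + 0.2125 = 1.065 m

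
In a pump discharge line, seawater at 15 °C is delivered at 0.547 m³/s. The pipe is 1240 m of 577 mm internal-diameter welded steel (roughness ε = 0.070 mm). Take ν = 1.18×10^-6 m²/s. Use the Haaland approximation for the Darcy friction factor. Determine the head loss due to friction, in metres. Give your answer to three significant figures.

V = 4Q/(πD²) = 4·0.547/(π·0.577²) = 2.092 m/s
Re = VD/ν = 2.092·0.577/1.18×10^-6 = 1.02×10^6 → turbulent
ε/D = 0.070/577 = 1.21×10^-4
Haaland: f = 0.01361
h_f = f(L/D)V²/(2g) = 0.01361·(1240/0.577)·2.092²/(2·9.81) = 6.522 m

h_f ≈ 6.52 m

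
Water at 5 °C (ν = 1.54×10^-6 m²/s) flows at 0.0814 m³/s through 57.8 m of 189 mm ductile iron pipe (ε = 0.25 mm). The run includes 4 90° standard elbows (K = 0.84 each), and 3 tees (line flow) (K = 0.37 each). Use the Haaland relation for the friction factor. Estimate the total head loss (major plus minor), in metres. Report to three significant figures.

H_L ≈ 4.76 m

V = 4Q/(πD²) = 2.901 m/s; V²/2g = 0.4291 m
Re = 3.56×10^5, ε/D = 0.00132 → f = 0.02168 (Haaland)
Major: h_f = f(L/D)·V²/2g = 0.02168·305.8·0.4291 = 2.845 m
Minor: ΣK = 4.47; h_m = ΣK·V²/2g = 1.918 m
Total H_L = 2.845 + 1.918 = 4.763 m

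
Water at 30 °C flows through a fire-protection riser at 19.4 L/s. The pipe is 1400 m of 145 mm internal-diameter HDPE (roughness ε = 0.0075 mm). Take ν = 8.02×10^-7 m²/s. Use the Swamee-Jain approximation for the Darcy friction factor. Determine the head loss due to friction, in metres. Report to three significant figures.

h_f ≈ 10.8 m

V = 4Q/(πD²) = 4·0.0194/(π·0.145²) = 1.175 m/s
Re = VD/ν = 1.175·0.145/8.02×10^-7 = 2.12×10^5 → turbulent
ε/D = 0.0075/145 = 5.17×10^-5
Swamee-Jain: f = 0.01583
h_f = f(L/D)V²/(2g) = 0.01583·(1400/0.145)·1.175²/(2·9.81) = 10.75 m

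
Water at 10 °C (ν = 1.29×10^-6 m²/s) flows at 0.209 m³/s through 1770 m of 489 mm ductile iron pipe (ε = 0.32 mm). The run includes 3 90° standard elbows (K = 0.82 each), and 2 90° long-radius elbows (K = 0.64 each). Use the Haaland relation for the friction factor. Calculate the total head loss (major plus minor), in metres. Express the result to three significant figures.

V = 4Q/(πD²) = 1.113 m/s; V²/2g = 0.06312 m
Re = 4.22×10^5, ε/D = 6.54×10^-4 → f = 0.01861 (Haaland)
Major: h_f = f(L/D)·V²/2g = 0.01861·3620·0.06312 = 4.253 m
Minor: ΣK = 3.74; h_m = ΣK·V²/2g = 0.2361 m
Total H_L = 4.253 + 0.2361 = 4.489 m

H_L ≈ 4.49 m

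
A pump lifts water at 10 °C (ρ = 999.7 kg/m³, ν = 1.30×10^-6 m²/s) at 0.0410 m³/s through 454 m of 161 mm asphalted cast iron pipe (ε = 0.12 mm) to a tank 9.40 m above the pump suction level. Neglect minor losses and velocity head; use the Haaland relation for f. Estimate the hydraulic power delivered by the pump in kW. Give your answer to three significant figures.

P_hyd ≈ 8.37 kW

V = 4Q/(πD²) = 2.014 m/s; Re = 2.49×10^5; ε/D = 7.45×10^-4; f = 0.01956
h_f = f(L/D)V²/2g = 11.40 m
Total head H = z + h_f = 9.40 + 11.40 = 20.80 m
P_hyd = ρgQH = 999.7·9.81·0.0410·20.80 = 8.365 kW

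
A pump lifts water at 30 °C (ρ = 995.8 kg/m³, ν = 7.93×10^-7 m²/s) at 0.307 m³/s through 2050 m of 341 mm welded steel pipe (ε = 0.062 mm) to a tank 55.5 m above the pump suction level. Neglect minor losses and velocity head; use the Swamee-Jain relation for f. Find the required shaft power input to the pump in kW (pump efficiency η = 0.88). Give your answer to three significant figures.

V = 4Q/(πD²) = 3.362 m/s; Re = 1.45×10^6; ε/D = 1.82×10^-4; f = 0.01428
h_f = f(L/D)V²/2g = 49.46 m
Total head H = z + h_f = 55.5 + 49.46 = 105.0 m
P_hyd = ρgQH = 995.8·9.81·0.307·105.0 = 314.8 kW
P_shaft = P_hyd/η = 314.8/0.88 = 357.7 kW

P_shaft ≈ 358 kW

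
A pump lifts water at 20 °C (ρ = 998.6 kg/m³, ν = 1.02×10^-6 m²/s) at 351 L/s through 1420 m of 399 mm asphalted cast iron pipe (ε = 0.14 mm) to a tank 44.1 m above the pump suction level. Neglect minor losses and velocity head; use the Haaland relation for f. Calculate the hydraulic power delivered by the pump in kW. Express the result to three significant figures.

P_hyd ≈ 230 kW

V = 4Q/(πD²) = 2.807 m/s; Re = 1.10×10^6; ε/D = 3.51×10^-4; f = 0.01600
h_f = f(L/D)V²/2g = 22.87 m
Total head H = z + h_f = 44.1 + 22.87 = 66.97 m
P_hyd = ρgQH = 998.6·9.81·0.351·66.97 = 230.3 kW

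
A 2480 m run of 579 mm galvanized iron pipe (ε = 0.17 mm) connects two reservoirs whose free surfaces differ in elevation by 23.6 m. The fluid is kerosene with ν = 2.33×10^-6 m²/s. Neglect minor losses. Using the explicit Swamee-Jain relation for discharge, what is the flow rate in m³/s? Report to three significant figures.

Q ≈ 0.685 m³/s

Swamee-Jain (Type II): Q = -0.965·√(gD⁵h_f/L)·ln[ε/(3.7D) + √(3.17ν²L/(gD³h_f))]
√(gD⁵h_f/L) = √(9.81·0.579⁵·23.6/2480) = 0.07794
ε/(3.7D) = 7.94×10^-5; √(3.17ν²L/(gD³h_f)) = 3.08×10^-5
Q = -0.965·0.07794·ln(1.102×10^-4) = 0.6854 m³/s
Check: V = 2.60 m/s, Re = 6.47×10^5, f = 0.01605, h_f = 23.8 m ≈ 23.6 m ✓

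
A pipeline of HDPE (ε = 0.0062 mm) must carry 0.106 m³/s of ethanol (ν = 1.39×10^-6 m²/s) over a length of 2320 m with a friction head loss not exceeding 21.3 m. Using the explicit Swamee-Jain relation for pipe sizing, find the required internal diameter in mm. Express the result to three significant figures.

Swamee-Jain (Type III): D = 0.66·[ε^1.25·(LQ²/(gh_f))^4.75 + ν·Q^9.4·(L/(gh_f))^5.2]^0.04
LQ²/(gh_f) = 0.1248; L/(gh_f) = 11.10
Term 1 = ε^1.25·(…)^4.75 = 1.57×10^-11; Term 2 = ν·Q^9.4·(…)^5.2 = 2.61×10^-10
D = 0.66·(1.57×10^-11 + 2.61×10^-10)^0.04 = 0.2737 m = 274 mm
Check: V = 1.80 m/s, Re = 3.55×10^5, f = 0.01422, h_f = 20.0 m ≈ 21.3 m ✓

D ≈ 274 mm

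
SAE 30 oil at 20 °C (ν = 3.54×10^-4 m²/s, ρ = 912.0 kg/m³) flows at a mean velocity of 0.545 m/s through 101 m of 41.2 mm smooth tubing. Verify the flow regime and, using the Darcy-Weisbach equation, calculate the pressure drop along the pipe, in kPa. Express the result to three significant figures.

Δp ≈ 335 kPa

Re = VD/ν = 0.545·0.04120/3.54×10^-4 = 63.4 → laminar (Re < 2300)
f = 64/Re = 1.009
h_f = f(L/D)V²/(2g) = 1.009·(101/0.04120)·0.545²/(2·9.81) = 37.45 m
Δp = ρg·h_f = 912.0·9.81·37.45 = 335.0 kPa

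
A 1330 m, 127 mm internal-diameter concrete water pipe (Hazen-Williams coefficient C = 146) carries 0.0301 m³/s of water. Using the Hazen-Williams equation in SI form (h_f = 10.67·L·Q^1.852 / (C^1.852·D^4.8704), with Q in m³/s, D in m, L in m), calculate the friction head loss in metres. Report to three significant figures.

h_f ≈ 49.1 m

h_f = 10.67·1330·0.0301^1.852 / (146^1.852·0.127^4.8704) = 49.07 m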